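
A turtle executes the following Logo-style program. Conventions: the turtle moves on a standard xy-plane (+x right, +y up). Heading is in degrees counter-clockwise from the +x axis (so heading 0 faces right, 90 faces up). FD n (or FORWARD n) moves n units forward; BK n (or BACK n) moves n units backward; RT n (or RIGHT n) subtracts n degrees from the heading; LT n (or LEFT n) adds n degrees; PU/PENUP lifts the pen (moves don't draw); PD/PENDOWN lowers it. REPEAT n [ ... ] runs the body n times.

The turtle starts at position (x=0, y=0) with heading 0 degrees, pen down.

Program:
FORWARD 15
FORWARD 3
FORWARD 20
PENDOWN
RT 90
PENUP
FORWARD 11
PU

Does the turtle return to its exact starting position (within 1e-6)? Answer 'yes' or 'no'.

Executing turtle program step by step:
Start: pos=(0,0), heading=0, pen down
FD 15: (0,0) -> (15,0) [heading=0, draw]
FD 3: (15,0) -> (18,0) [heading=0, draw]
FD 20: (18,0) -> (38,0) [heading=0, draw]
PD: pen down
RT 90: heading 0 -> 270
PU: pen up
FD 11: (38,0) -> (38,-11) [heading=270, move]
PU: pen up
Final: pos=(38,-11), heading=270, 3 segment(s) drawn

Start position: (0, 0)
Final position: (38, -11)
Distance = 39.56; >= 1e-6 -> NOT closed

Answer: no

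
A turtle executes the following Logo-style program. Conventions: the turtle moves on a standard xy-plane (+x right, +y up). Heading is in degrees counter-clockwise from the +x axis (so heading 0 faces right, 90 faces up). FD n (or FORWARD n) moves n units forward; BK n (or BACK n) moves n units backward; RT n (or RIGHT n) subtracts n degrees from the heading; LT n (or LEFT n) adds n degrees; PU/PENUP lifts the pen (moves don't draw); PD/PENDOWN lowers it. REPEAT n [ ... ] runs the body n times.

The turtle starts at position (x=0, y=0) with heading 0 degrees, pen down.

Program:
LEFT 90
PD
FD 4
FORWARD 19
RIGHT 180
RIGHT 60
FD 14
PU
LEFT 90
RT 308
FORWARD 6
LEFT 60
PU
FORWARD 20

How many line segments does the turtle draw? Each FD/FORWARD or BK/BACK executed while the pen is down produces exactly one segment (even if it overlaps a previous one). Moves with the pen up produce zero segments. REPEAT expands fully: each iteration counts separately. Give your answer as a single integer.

Executing turtle program step by step:
Start: pos=(0,0), heading=0, pen down
LT 90: heading 0 -> 90
PD: pen down
FD 4: (0,0) -> (0,4) [heading=90, draw]
FD 19: (0,4) -> (0,23) [heading=90, draw]
RT 180: heading 90 -> 270
RT 60: heading 270 -> 210
FD 14: (0,23) -> (-12.124,16) [heading=210, draw]
PU: pen up
LT 90: heading 210 -> 300
RT 308: heading 300 -> 352
FD 6: (-12.124,16) -> (-6.183,15.165) [heading=352, move]
LT 60: heading 352 -> 52
PU: pen up
FD 20: (-6.183,15.165) -> (6.13,30.925) [heading=52, move]
Final: pos=(6.13,30.925), heading=52, 3 segment(s) drawn
Segments drawn: 3

Answer: 3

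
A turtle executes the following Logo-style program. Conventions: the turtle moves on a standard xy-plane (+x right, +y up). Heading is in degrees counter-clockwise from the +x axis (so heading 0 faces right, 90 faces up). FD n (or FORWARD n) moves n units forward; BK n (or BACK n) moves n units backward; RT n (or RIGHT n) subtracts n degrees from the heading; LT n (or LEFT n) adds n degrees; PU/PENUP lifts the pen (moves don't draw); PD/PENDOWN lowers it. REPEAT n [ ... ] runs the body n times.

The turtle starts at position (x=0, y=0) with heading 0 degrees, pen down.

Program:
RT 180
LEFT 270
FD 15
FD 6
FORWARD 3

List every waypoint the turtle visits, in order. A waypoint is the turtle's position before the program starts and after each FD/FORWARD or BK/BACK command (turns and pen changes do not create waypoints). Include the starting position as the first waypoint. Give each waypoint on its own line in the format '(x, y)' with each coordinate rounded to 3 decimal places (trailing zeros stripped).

Executing turtle program step by step:
Start: pos=(0,0), heading=0, pen down
RT 180: heading 0 -> 180
LT 270: heading 180 -> 90
FD 15: (0,0) -> (0,15) [heading=90, draw]
FD 6: (0,15) -> (0,21) [heading=90, draw]
FD 3: (0,21) -> (0,24) [heading=90, draw]
Final: pos=(0,24), heading=90, 3 segment(s) drawn
Waypoints (4 total):
(0, 0)
(0, 15)
(0, 21)
(0, 24)

Answer: (0, 0)
(0, 15)
(0, 21)
(0, 24)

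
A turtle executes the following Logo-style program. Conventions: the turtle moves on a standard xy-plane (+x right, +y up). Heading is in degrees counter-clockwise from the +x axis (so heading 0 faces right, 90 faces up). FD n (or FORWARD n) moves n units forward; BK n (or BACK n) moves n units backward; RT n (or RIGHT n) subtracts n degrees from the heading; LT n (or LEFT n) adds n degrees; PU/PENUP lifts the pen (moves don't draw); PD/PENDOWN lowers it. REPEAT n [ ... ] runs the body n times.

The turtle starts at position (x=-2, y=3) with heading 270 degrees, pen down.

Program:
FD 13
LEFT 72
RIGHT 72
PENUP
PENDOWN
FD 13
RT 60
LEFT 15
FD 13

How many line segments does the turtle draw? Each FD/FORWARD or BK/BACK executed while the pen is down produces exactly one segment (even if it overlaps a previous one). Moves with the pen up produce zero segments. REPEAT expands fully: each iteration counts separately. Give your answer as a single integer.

Executing turtle program step by step:
Start: pos=(-2,3), heading=270, pen down
FD 13: (-2,3) -> (-2,-10) [heading=270, draw]
LT 72: heading 270 -> 342
RT 72: heading 342 -> 270
PU: pen up
PD: pen down
FD 13: (-2,-10) -> (-2,-23) [heading=270, draw]
RT 60: heading 270 -> 210
LT 15: heading 210 -> 225
FD 13: (-2,-23) -> (-11.192,-32.192) [heading=225, draw]
Final: pos=(-11.192,-32.192), heading=225, 3 segment(s) drawn
Segments drawn: 3

Answer: 3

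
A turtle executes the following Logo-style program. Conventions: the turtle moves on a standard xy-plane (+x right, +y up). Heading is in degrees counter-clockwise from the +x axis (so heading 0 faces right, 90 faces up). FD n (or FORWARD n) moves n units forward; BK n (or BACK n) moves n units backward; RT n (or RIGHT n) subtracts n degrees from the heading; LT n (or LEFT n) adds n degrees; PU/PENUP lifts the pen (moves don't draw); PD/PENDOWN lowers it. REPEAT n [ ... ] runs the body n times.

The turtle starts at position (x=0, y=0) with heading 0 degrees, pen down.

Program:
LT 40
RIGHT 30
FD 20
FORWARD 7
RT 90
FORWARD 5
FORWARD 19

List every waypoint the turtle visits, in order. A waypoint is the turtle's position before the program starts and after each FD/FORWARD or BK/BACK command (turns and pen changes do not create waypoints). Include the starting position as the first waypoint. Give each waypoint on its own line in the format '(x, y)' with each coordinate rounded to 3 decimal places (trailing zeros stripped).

Executing turtle program step by step:
Start: pos=(0,0), heading=0, pen down
LT 40: heading 0 -> 40
RT 30: heading 40 -> 10
FD 20: (0,0) -> (19.696,3.473) [heading=10, draw]
FD 7: (19.696,3.473) -> (26.59,4.689) [heading=10, draw]
RT 90: heading 10 -> 280
FD 5: (26.59,4.689) -> (27.458,-0.236) [heading=280, draw]
FD 19: (27.458,-0.236) -> (30.757,-18.947) [heading=280, draw]
Final: pos=(30.757,-18.947), heading=280, 4 segment(s) drawn
Waypoints (5 total):
(0, 0)
(19.696, 3.473)
(26.59, 4.689)
(27.458, -0.236)
(30.757, -18.947)

Answer: (0, 0)
(19.696, 3.473)
(26.59, 4.689)
(27.458, -0.236)
(30.757, -18.947)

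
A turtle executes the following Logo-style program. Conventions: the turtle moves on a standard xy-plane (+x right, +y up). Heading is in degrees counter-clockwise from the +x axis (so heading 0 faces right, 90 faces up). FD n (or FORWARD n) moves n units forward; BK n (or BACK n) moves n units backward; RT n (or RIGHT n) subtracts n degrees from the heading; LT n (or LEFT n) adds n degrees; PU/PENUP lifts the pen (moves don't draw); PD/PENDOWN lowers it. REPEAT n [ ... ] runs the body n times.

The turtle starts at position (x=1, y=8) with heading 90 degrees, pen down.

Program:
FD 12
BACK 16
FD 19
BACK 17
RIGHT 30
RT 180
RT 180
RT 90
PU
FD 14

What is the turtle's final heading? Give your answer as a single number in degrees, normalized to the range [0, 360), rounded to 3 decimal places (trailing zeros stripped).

Executing turtle program step by step:
Start: pos=(1,8), heading=90, pen down
FD 12: (1,8) -> (1,20) [heading=90, draw]
BK 16: (1,20) -> (1,4) [heading=90, draw]
FD 19: (1,4) -> (1,23) [heading=90, draw]
BK 17: (1,23) -> (1,6) [heading=90, draw]
RT 30: heading 90 -> 60
RT 180: heading 60 -> 240
RT 180: heading 240 -> 60
RT 90: heading 60 -> 330
PU: pen up
FD 14: (1,6) -> (13.124,-1) [heading=330, move]
Final: pos=(13.124,-1), heading=330, 4 segment(s) drawn

Answer: 330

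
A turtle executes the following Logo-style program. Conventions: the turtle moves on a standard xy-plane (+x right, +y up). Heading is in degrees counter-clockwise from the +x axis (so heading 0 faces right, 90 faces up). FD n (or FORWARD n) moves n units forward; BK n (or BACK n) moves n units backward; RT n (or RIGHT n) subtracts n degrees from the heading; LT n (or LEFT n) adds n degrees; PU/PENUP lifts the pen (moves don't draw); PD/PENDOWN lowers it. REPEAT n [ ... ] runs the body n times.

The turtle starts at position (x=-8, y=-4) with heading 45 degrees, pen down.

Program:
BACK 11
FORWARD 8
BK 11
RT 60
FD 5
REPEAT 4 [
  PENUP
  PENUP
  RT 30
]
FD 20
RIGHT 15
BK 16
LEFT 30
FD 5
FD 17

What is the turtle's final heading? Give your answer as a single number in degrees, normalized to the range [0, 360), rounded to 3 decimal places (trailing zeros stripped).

Answer: 240

Derivation:
Executing turtle program step by step:
Start: pos=(-8,-4), heading=45, pen down
BK 11: (-8,-4) -> (-15.778,-11.778) [heading=45, draw]
FD 8: (-15.778,-11.778) -> (-10.121,-6.121) [heading=45, draw]
BK 11: (-10.121,-6.121) -> (-17.899,-13.899) [heading=45, draw]
RT 60: heading 45 -> 345
FD 5: (-17.899,-13.899) -> (-13.07,-15.194) [heading=345, draw]
REPEAT 4 [
  -- iteration 1/4 --
  PU: pen up
  PU: pen up
  RT 30: heading 345 -> 315
  -- iteration 2/4 --
  PU: pen up
  PU: pen up
  RT 30: heading 315 -> 285
  -- iteration 3/4 --
  PU: pen up
  PU: pen up
  RT 30: heading 285 -> 255
  -- iteration 4/4 --
  PU: pen up
  PU: pen up
  RT 30: heading 255 -> 225
]
FD 20: (-13.07,-15.194) -> (-27.212,-29.336) [heading=225, move]
RT 15: heading 225 -> 210
BK 16: (-27.212,-29.336) -> (-13.356,-21.336) [heading=210, move]
LT 30: heading 210 -> 240
FD 5: (-13.356,-21.336) -> (-15.856,-25.666) [heading=240, move]
FD 17: (-15.856,-25.666) -> (-24.356,-40.388) [heading=240, move]
Final: pos=(-24.356,-40.388), heading=240, 4 segment(s) drawn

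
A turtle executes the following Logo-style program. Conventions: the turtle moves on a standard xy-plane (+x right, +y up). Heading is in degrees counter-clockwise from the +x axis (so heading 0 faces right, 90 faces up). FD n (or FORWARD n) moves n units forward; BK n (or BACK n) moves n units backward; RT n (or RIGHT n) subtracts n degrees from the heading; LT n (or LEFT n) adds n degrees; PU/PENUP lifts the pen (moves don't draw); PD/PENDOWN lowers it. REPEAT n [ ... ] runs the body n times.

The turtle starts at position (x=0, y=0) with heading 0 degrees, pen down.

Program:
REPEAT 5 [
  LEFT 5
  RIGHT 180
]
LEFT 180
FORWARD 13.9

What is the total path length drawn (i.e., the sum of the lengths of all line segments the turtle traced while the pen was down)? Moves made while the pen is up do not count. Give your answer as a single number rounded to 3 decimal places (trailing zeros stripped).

Answer: 13.9

Derivation:
Executing turtle program step by step:
Start: pos=(0,0), heading=0, pen down
REPEAT 5 [
  -- iteration 1/5 --
  LT 5: heading 0 -> 5
  RT 180: heading 5 -> 185
  -- iteration 2/5 --
  LT 5: heading 185 -> 190
  RT 180: heading 190 -> 10
  -- iteration 3/5 --
  LT 5: heading 10 -> 15
  RT 180: heading 15 -> 195
  -- iteration 4/5 --
  LT 5: heading 195 -> 200
  RT 180: heading 200 -> 20
  -- iteration 5/5 --
  LT 5: heading 20 -> 25
  RT 180: heading 25 -> 205
]
LT 180: heading 205 -> 25
FD 13.9: (0,0) -> (12.598,5.874) [heading=25, draw]
Final: pos=(12.598,5.874), heading=25, 1 segment(s) drawn

Segment lengths:
  seg 1: (0,0) -> (12.598,5.874), length = 13.9
Total = 13.9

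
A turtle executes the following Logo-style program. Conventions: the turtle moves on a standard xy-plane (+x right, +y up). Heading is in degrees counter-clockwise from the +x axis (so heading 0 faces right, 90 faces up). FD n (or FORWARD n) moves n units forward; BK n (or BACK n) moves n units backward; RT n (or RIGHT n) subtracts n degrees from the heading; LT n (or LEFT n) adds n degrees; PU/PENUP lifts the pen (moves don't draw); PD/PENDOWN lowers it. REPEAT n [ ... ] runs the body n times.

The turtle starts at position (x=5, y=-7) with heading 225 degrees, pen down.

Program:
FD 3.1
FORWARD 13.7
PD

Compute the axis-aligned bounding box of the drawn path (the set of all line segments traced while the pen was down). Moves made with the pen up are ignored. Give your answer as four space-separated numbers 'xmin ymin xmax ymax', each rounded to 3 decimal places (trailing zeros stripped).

Answer: -6.879 -18.879 5 -7

Derivation:
Executing turtle program step by step:
Start: pos=(5,-7), heading=225, pen down
FD 3.1: (5,-7) -> (2.808,-9.192) [heading=225, draw]
FD 13.7: (2.808,-9.192) -> (-6.879,-18.879) [heading=225, draw]
PD: pen down
Final: pos=(-6.879,-18.879), heading=225, 2 segment(s) drawn

Segment endpoints: x in {-6.879, 2.808, 5}, y in {-18.879, -9.192, -7}
xmin=-6.879, ymin=-18.879, xmax=5, ymax=-7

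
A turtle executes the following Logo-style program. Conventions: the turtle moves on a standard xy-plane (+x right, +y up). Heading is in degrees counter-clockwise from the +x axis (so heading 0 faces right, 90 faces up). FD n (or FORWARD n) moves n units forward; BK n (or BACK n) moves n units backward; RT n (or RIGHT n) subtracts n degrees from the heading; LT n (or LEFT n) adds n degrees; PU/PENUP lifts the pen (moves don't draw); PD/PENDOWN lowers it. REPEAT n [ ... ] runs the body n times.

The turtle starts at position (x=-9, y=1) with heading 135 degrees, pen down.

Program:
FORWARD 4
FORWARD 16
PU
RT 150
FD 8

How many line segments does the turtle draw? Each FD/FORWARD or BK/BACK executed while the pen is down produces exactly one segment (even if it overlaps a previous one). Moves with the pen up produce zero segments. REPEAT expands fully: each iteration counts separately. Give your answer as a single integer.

Answer: 2

Derivation:
Executing turtle program step by step:
Start: pos=(-9,1), heading=135, pen down
FD 4: (-9,1) -> (-11.828,3.828) [heading=135, draw]
FD 16: (-11.828,3.828) -> (-23.142,15.142) [heading=135, draw]
PU: pen up
RT 150: heading 135 -> 345
FD 8: (-23.142,15.142) -> (-15.415,13.072) [heading=345, move]
Final: pos=(-15.415,13.072), heading=345, 2 segment(s) drawn
Segments drawn: 2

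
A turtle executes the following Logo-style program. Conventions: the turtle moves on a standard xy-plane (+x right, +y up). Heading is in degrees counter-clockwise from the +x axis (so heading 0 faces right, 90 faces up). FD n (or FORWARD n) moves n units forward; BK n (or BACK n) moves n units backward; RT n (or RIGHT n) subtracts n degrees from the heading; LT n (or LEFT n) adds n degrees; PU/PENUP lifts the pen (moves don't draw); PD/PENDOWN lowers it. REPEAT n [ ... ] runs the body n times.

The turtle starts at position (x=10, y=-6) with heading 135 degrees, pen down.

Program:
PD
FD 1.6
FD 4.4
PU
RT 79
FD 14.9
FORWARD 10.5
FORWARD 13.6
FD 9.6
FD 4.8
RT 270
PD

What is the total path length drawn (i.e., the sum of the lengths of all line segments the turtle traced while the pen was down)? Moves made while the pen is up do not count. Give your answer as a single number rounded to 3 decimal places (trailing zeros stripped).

Executing turtle program step by step:
Start: pos=(10,-6), heading=135, pen down
PD: pen down
FD 1.6: (10,-6) -> (8.869,-4.869) [heading=135, draw]
FD 4.4: (8.869,-4.869) -> (5.757,-1.757) [heading=135, draw]
PU: pen up
RT 79: heading 135 -> 56
FD 14.9: (5.757,-1.757) -> (14.089,10.595) [heading=56, move]
FD 10.5: (14.089,10.595) -> (19.961,19.3) [heading=56, move]
FD 13.6: (19.961,19.3) -> (27.566,30.575) [heading=56, move]
FD 9.6: (27.566,30.575) -> (32.934,38.534) [heading=56, move]
FD 4.8: (32.934,38.534) -> (35.618,42.513) [heading=56, move]
RT 270: heading 56 -> 146
PD: pen down
Final: pos=(35.618,42.513), heading=146, 2 segment(s) drawn

Segment lengths:
  seg 1: (10,-6) -> (8.869,-4.869), length = 1.6
  seg 2: (8.869,-4.869) -> (5.757,-1.757), length = 4.4
Total = 6

Answer: 6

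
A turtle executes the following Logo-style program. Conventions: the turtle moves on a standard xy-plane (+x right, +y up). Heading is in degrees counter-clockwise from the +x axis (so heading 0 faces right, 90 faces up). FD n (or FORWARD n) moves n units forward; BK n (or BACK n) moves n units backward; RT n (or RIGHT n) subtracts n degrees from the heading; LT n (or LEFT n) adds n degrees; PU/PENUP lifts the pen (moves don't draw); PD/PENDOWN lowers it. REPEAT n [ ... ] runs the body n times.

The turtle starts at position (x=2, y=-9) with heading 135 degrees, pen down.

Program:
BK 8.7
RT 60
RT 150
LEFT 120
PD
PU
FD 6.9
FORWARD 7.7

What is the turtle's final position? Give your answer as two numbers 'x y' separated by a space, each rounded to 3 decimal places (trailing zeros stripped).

Answer: 18.476 -4.828

Derivation:
Executing turtle program step by step:
Start: pos=(2,-9), heading=135, pen down
BK 8.7: (2,-9) -> (8.152,-15.152) [heading=135, draw]
RT 60: heading 135 -> 75
RT 150: heading 75 -> 285
LT 120: heading 285 -> 45
PD: pen down
PU: pen up
FD 6.9: (8.152,-15.152) -> (13.031,-10.273) [heading=45, move]
FD 7.7: (13.031,-10.273) -> (18.476,-4.828) [heading=45, move]
Final: pos=(18.476,-4.828), heading=45, 1 segment(s) drawn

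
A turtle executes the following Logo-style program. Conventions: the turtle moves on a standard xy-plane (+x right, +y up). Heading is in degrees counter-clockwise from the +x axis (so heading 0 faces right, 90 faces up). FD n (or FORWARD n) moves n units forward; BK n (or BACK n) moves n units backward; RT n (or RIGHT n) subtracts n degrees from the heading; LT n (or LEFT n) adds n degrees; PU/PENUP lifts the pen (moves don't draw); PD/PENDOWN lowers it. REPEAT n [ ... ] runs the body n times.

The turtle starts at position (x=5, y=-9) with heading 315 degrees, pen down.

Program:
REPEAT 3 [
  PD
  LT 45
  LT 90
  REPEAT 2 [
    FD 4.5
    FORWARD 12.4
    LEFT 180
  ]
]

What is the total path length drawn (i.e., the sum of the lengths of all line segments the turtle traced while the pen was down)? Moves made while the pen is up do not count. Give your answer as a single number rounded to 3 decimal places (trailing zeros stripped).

Answer: 101.4

Derivation:
Executing turtle program step by step:
Start: pos=(5,-9), heading=315, pen down
REPEAT 3 [
  -- iteration 1/3 --
  PD: pen down
  LT 45: heading 315 -> 0
  LT 90: heading 0 -> 90
  REPEAT 2 [
    -- iteration 1/2 --
    FD 4.5: (5,-9) -> (5,-4.5) [heading=90, draw]
    FD 12.4: (5,-4.5) -> (5,7.9) [heading=90, draw]
    LT 180: heading 90 -> 270
    -- iteration 2/2 --
    FD 4.5: (5,7.9) -> (5,3.4) [heading=270, draw]
    FD 12.4: (5,3.4) -> (5,-9) [heading=270, draw]
    LT 180: heading 270 -> 90
  ]
  -- iteration 2/3 --
  PD: pen down
  LT 45: heading 90 -> 135
  LT 90: heading 135 -> 225
  REPEAT 2 [
    -- iteration 1/2 --
    FD 4.5: (5,-9) -> (1.818,-12.182) [heading=225, draw]
    FD 12.4: (1.818,-12.182) -> (-6.95,-20.95) [heading=225, draw]
    LT 180: heading 225 -> 45
    -- iteration 2/2 --
    FD 4.5: (-6.95,-20.95) -> (-3.768,-17.768) [heading=45, draw]
    FD 12.4: (-3.768,-17.768) -> (5,-9) [heading=45, draw]
    LT 180: heading 45 -> 225
  ]
  -- iteration 3/3 --
  PD: pen down
  LT 45: heading 225 -> 270
  LT 90: heading 270 -> 0
  REPEAT 2 [
    -- iteration 1/2 --
    FD 4.5: (5,-9) -> (9.5,-9) [heading=0, draw]
    FD 12.4: (9.5,-9) -> (21.9,-9) [heading=0, draw]
    LT 180: heading 0 -> 180
    -- iteration 2/2 --
    FD 4.5: (21.9,-9) -> (17.4,-9) [heading=180, draw]
    FD 12.4: (17.4,-9) -> (5,-9) [heading=180, draw]
    LT 180: heading 180 -> 0
  ]
]
Final: pos=(5,-9), heading=0, 12 segment(s) drawn

Segment lengths:
  seg 1: (5,-9) -> (5,-4.5), length = 4.5
  seg 2: (5,-4.5) -> (5,7.9), length = 12.4
  seg 3: (5,7.9) -> (5,3.4), length = 4.5
  seg 4: (5,3.4) -> (5,-9), length = 12.4
  seg 5: (5,-9) -> (1.818,-12.182), length = 4.5
  seg 6: (1.818,-12.182) -> (-6.95,-20.95), length = 12.4
  seg 7: (-6.95,-20.95) -> (-3.768,-17.768), length = 4.5
  seg 8: (-3.768,-17.768) -> (5,-9), length = 12.4
  seg 9: (5,-9) -> (9.5,-9), length = 4.5
  seg 10: (9.5,-9) -> (21.9,-9), length = 12.4
  seg 11: (21.9,-9) -> (17.4,-9), length = 4.5
  seg 12: (17.4,-9) -> (5,-9), length = 12.4
Total = 101.4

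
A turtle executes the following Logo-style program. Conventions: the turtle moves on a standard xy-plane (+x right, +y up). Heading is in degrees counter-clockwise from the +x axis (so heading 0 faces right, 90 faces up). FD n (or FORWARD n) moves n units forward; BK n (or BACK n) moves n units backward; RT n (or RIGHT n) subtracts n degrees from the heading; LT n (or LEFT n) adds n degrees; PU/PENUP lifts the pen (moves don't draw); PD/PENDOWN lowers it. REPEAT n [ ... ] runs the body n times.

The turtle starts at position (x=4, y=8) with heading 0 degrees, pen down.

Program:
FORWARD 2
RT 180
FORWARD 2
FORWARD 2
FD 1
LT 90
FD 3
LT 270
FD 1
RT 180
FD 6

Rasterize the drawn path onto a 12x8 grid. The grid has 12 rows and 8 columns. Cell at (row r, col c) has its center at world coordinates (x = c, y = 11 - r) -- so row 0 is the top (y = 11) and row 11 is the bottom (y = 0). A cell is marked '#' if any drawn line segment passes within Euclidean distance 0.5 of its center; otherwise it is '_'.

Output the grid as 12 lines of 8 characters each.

Answer: ________
________
________
_######_
_#______
_#______
#######_
________
________
________
________
________

Derivation:
Segment 0: (4,8) -> (6,8)
Segment 1: (6,8) -> (4,8)
Segment 2: (4,8) -> (2,8)
Segment 3: (2,8) -> (1,8)
Segment 4: (1,8) -> (1,5)
Segment 5: (1,5) -> (0,5)
Segment 6: (0,5) -> (6,5)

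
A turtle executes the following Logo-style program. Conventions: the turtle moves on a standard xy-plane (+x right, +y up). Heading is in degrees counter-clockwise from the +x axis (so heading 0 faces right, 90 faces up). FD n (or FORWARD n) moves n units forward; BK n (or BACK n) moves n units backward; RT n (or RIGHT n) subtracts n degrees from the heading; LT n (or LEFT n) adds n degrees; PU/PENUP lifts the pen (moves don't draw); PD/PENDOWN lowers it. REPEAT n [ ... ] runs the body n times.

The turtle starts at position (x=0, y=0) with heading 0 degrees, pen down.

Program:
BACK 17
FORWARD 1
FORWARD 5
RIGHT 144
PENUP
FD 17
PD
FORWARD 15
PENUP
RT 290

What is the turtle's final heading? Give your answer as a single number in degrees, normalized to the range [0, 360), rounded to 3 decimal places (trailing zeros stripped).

Answer: 286

Derivation:
Executing turtle program step by step:
Start: pos=(0,0), heading=0, pen down
BK 17: (0,0) -> (-17,0) [heading=0, draw]
FD 1: (-17,0) -> (-16,0) [heading=0, draw]
FD 5: (-16,0) -> (-11,0) [heading=0, draw]
RT 144: heading 0 -> 216
PU: pen up
FD 17: (-11,0) -> (-24.753,-9.992) [heading=216, move]
PD: pen down
FD 15: (-24.753,-9.992) -> (-36.889,-18.809) [heading=216, draw]
PU: pen up
RT 290: heading 216 -> 286
Final: pos=(-36.889,-18.809), heading=286, 4 segment(s) drawn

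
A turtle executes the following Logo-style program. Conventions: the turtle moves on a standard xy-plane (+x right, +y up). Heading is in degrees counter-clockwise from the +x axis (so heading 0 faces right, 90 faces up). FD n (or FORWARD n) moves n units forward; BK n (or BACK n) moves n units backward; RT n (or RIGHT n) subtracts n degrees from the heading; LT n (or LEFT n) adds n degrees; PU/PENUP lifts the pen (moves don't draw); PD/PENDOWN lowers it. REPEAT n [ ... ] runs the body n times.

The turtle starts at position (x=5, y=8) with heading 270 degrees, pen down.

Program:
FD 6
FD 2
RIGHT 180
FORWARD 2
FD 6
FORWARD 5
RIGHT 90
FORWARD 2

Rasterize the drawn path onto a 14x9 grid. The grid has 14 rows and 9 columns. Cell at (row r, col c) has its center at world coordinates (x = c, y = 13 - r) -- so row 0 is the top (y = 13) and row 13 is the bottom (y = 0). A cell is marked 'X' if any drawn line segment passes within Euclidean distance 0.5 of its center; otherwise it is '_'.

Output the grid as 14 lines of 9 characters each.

Answer: _____XXX_
_____X___
_____X___
_____X___
_____X___
_____X___
_____X___
_____X___
_____X___
_____X___
_____X___
_____X___
_____X___
_____X___

Derivation:
Segment 0: (5,8) -> (5,2)
Segment 1: (5,2) -> (5,0)
Segment 2: (5,0) -> (5,2)
Segment 3: (5,2) -> (5,8)
Segment 4: (5,8) -> (5,13)
Segment 5: (5,13) -> (7,13)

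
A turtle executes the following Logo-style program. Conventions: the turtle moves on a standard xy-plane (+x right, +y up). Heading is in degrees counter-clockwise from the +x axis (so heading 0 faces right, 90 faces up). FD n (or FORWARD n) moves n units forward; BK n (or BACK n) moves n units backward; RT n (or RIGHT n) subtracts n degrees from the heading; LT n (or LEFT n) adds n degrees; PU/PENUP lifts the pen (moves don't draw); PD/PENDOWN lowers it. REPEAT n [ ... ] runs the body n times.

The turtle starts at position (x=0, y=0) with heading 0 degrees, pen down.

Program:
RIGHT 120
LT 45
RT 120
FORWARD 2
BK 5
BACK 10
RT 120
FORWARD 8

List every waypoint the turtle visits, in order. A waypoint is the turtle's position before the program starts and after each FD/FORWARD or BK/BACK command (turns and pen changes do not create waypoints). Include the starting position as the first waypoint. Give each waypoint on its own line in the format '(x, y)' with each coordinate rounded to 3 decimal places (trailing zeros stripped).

Executing turtle program step by step:
Start: pos=(0,0), heading=0, pen down
RT 120: heading 0 -> 240
LT 45: heading 240 -> 285
RT 120: heading 285 -> 165
FD 2: (0,0) -> (-1.932,0.518) [heading=165, draw]
BK 5: (-1.932,0.518) -> (2.898,-0.776) [heading=165, draw]
BK 10: (2.898,-0.776) -> (12.557,-3.365) [heading=165, draw]
RT 120: heading 165 -> 45
FD 8: (12.557,-3.365) -> (18.214,2.292) [heading=45, draw]
Final: pos=(18.214,2.292), heading=45, 4 segment(s) drawn
Waypoints (5 total):
(0, 0)
(-1.932, 0.518)
(2.898, -0.776)
(12.557, -3.365)
(18.214, 2.292)

Answer: (0, 0)
(-1.932, 0.518)
(2.898, -0.776)
(12.557, -3.365)
(18.214, 2.292)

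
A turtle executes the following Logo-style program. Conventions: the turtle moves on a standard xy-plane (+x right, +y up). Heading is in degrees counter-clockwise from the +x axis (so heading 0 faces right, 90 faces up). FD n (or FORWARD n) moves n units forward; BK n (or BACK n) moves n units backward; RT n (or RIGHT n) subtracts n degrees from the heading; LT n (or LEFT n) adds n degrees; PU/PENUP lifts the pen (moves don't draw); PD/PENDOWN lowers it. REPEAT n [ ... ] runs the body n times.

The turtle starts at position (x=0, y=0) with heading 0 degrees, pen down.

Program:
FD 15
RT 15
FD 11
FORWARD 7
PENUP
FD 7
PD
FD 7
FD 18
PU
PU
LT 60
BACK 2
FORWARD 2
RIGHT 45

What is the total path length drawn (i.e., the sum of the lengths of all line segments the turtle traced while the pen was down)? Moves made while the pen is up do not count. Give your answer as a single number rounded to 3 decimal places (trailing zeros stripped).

Executing turtle program step by step:
Start: pos=(0,0), heading=0, pen down
FD 15: (0,0) -> (15,0) [heading=0, draw]
RT 15: heading 0 -> 345
FD 11: (15,0) -> (25.625,-2.847) [heading=345, draw]
FD 7: (25.625,-2.847) -> (32.387,-4.659) [heading=345, draw]
PU: pen up
FD 7: (32.387,-4.659) -> (39.148,-6.47) [heading=345, move]
PD: pen down
FD 7: (39.148,-6.47) -> (45.91,-8.282) [heading=345, draw]
FD 18: (45.91,-8.282) -> (63.296,-12.941) [heading=345, draw]
PU: pen up
PU: pen up
LT 60: heading 345 -> 45
BK 2: (63.296,-12.941) -> (61.882,-14.355) [heading=45, move]
FD 2: (61.882,-14.355) -> (63.296,-12.941) [heading=45, move]
RT 45: heading 45 -> 0
Final: pos=(63.296,-12.941), heading=0, 5 segment(s) drawn

Segment lengths:
  seg 1: (0,0) -> (15,0), length = 15
  seg 2: (15,0) -> (25.625,-2.847), length = 11
  seg 3: (25.625,-2.847) -> (32.387,-4.659), length = 7
  seg 4: (39.148,-6.47) -> (45.91,-8.282), length = 7
  seg 5: (45.91,-8.282) -> (63.296,-12.941), length = 18
Total = 58

Answer: 58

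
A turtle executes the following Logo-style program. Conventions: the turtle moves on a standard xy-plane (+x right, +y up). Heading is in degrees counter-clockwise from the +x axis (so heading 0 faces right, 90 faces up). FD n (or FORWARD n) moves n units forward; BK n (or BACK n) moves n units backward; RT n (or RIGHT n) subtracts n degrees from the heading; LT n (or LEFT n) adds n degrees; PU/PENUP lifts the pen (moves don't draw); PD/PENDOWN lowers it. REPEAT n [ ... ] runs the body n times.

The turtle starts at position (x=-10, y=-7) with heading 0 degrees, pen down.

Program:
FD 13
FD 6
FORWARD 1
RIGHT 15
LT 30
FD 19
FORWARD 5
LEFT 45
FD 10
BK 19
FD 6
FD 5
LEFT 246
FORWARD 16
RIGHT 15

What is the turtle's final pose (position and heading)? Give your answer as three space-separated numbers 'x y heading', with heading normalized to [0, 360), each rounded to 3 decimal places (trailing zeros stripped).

Answer: 43.587 -12.001 291

Derivation:
Executing turtle program step by step:
Start: pos=(-10,-7), heading=0, pen down
FD 13: (-10,-7) -> (3,-7) [heading=0, draw]
FD 6: (3,-7) -> (9,-7) [heading=0, draw]
FD 1: (9,-7) -> (10,-7) [heading=0, draw]
RT 15: heading 0 -> 345
LT 30: heading 345 -> 15
FD 19: (10,-7) -> (28.353,-2.082) [heading=15, draw]
FD 5: (28.353,-2.082) -> (33.182,-0.788) [heading=15, draw]
LT 45: heading 15 -> 60
FD 10: (33.182,-0.788) -> (38.182,7.872) [heading=60, draw]
BK 19: (38.182,7.872) -> (28.682,-8.583) [heading=60, draw]
FD 6: (28.682,-8.583) -> (31.682,-3.386) [heading=60, draw]
FD 5: (31.682,-3.386) -> (34.182,0.944) [heading=60, draw]
LT 246: heading 60 -> 306
FD 16: (34.182,0.944) -> (43.587,-12.001) [heading=306, draw]
RT 15: heading 306 -> 291
Final: pos=(43.587,-12.001), heading=291, 10 segment(s) drawn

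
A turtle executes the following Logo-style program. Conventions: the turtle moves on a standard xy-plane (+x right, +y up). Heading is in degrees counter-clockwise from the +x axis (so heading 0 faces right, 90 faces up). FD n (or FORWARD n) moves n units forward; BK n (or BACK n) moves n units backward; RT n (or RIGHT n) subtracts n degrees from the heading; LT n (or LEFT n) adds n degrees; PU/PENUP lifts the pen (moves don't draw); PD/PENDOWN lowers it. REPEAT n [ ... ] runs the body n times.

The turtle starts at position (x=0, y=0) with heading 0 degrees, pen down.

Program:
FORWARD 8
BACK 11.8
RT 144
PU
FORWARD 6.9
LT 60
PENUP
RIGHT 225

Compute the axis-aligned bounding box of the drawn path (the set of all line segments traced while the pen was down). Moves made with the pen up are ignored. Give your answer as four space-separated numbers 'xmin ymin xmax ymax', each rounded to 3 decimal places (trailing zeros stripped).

Executing turtle program step by step:
Start: pos=(0,0), heading=0, pen down
FD 8: (0,0) -> (8,0) [heading=0, draw]
BK 11.8: (8,0) -> (-3.8,0) [heading=0, draw]
RT 144: heading 0 -> 216
PU: pen up
FD 6.9: (-3.8,0) -> (-9.382,-4.056) [heading=216, move]
LT 60: heading 216 -> 276
PU: pen up
RT 225: heading 276 -> 51
Final: pos=(-9.382,-4.056), heading=51, 2 segment(s) drawn

Segment endpoints: x in {-3.8, 0, 8}, y in {0}
xmin=-3.8, ymin=0, xmax=8, ymax=0

Answer: -3.8 0 8 0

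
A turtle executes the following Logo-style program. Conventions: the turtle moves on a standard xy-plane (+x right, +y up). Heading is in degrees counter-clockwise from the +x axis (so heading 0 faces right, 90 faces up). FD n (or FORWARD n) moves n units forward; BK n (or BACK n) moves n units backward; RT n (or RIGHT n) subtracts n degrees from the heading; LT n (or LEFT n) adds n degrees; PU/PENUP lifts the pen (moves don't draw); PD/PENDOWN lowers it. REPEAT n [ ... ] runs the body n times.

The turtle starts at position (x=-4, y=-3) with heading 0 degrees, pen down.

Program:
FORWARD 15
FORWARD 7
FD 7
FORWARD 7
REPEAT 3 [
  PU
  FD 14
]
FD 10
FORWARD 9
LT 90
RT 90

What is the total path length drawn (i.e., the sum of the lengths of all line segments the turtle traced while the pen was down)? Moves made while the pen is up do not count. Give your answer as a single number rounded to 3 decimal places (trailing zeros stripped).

Answer: 36

Derivation:
Executing turtle program step by step:
Start: pos=(-4,-3), heading=0, pen down
FD 15: (-4,-3) -> (11,-3) [heading=0, draw]
FD 7: (11,-3) -> (18,-3) [heading=0, draw]
FD 7: (18,-3) -> (25,-3) [heading=0, draw]
FD 7: (25,-3) -> (32,-3) [heading=0, draw]
REPEAT 3 [
  -- iteration 1/3 --
  PU: pen up
  FD 14: (32,-3) -> (46,-3) [heading=0, move]
  -- iteration 2/3 --
  PU: pen up
  FD 14: (46,-3) -> (60,-3) [heading=0, move]
  -- iteration 3/3 --
  PU: pen up
  FD 14: (60,-3) -> (74,-3) [heading=0, move]
]
FD 10: (74,-3) -> (84,-3) [heading=0, move]
FD 9: (84,-3) -> (93,-3) [heading=0, move]
LT 90: heading 0 -> 90
RT 90: heading 90 -> 0
Final: pos=(93,-3), heading=0, 4 segment(s) drawn

Segment lengths:
  seg 1: (-4,-3) -> (11,-3), length = 15
  seg 2: (11,-3) -> (18,-3), length = 7
  seg 3: (18,-3) -> (25,-3), length = 7
  seg 4: (25,-3) -> (32,-3), length = 7
Total = 36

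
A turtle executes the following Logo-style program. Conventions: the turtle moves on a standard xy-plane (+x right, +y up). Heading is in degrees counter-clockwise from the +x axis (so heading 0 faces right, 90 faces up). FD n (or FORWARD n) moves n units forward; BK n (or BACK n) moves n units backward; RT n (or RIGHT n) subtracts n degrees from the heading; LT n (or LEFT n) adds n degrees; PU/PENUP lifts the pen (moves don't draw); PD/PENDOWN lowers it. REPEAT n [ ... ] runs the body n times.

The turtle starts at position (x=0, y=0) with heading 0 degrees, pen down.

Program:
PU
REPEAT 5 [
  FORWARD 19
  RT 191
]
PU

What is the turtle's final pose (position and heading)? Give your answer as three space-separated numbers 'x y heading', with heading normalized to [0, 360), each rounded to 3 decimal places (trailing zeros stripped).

Executing turtle program step by step:
Start: pos=(0,0), heading=0, pen down
PU: pen up
REPEAT 5 [
  -- iteration 1/5 --
  FD 19: (0,0) -> (19,0) [heading=0, move]
  RT 191: heading 0 -> 169
  -- iteration 2/5 --
  FD 19: (19,0) -> (0.349,3.625) [heading=169, move]
  RT 191: heading 169 -> 338
  -- iteration 3/5 --
  FD 19: (0.349,3.625) -> (17.966,-3.492) [heading=338, move]
  RT 191: heading 338 -> 147
  -- iteration 4/5 --
  FD 19: (17.966,-3.492) -> (2.031,6.856) [heading=147, move]
  RT 191: heading 147 -> 316
  -- iteration 5/5 --
  FD 19: (2.031,6.856) -> (15.698,-6.343) [heading=316, move]
  RT 191: heading 316 -> 125
]
PU: pen up
Final: pos=(15.698,-6.343), heading=125, 0 segment(s) drawn

Answer: 15.698 -6.343 125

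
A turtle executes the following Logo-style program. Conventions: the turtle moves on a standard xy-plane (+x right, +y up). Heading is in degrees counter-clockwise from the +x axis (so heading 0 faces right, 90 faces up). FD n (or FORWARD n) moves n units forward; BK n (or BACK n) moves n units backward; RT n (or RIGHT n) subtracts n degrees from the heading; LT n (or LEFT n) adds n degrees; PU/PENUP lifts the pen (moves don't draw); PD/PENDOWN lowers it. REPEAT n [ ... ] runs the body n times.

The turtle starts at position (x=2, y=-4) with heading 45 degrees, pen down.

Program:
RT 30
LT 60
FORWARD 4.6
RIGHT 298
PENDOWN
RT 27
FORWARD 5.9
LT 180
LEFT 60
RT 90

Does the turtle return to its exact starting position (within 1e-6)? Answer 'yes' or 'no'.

Answer: no

Derivation:
Executing turtle program step by step:
Start: pos=(2,-4), heading=45, pen down
RT 30: heading 45 -> 15
LT 60: heading 15 -> 75
FD 4.6: (2,-4) -> (3.191,0.443) [heading=75, draw]
RT 298: heading 75 -> 137
PD: pen down
RT 27: heading 137 -> 110
FD 5.9: (3.191,0.443) -> (1.173,5.987) [heading=110, draw]
LT 180: heading 110 -> 290
LT 60: heading 290 -> 350
RT 90: heading 350 -> 260
Final: pos=(1.173,5.987), heading=260, 2 segment(s) drawn

Start position: (2, -4)
Final position: (1.173, 5.987)
Distance = 10.022; >= 1e-6 -> NOT closed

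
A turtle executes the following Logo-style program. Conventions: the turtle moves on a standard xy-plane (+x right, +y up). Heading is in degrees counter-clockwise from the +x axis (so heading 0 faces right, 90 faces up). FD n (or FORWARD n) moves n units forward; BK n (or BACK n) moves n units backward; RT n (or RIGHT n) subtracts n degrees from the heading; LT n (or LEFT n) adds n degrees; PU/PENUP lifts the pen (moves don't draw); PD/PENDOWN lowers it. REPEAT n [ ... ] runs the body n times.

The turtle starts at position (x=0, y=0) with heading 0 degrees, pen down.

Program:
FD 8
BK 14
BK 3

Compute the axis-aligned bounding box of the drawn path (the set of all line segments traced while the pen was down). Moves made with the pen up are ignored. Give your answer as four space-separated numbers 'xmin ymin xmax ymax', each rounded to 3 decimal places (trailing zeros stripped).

Executing turtle program step by step:
Start: pos=(0,0), heading=0, pen down
FD 8: (0,0) -> (8,0) [heading=0, draw]
BK 14: (8,0) -> (-6,0) [heading=0, draw]
BK 3: (-6,0) -> (-9,0) [heading=0, draw]
Final: pos=(-9,0), heading=0, 3 segment(s) drawn

Segment endpoints: x in {-9, -6, 0, 8}, y in {0}
xmin=-9, ymin=0, xmax=8, ymax=0

Answer: -9 0 8 0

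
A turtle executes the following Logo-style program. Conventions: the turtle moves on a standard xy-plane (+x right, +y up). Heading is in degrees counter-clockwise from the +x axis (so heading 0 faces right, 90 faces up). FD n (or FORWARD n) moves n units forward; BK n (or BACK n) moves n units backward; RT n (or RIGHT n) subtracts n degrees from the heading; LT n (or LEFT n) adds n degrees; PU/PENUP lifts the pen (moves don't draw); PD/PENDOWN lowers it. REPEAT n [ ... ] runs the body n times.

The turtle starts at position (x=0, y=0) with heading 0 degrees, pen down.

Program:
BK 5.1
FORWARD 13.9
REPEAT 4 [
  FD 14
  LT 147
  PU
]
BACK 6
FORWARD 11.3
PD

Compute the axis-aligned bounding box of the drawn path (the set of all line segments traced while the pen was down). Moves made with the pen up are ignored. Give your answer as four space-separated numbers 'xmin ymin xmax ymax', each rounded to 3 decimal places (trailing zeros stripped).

Executing turtle program step by step:
Start: pos=(0,0), heading=0, pen down
BK 5.1: (0,0) -> (-5.1,0) [heading=0, draw]
FD 13.9: (-5.1,0) -> (8.8,0) [heading=0, draw]
REPEAT 4 [
  -- iteration 1/4 --
  FD 14: (8.8,0) -> (22.8,0) [heading=0, draw]
  LT 147: heading 0 -> 147
  PU: pen up
  -- iteration 2/4 --
  FD 14: (22.8,0) -> (11.059,7.625) [heading=147, move]
  LT 147: heading 147 -> 294
  PU: pen up
  -- iteration 3/4 --
  FD 14: (11.059,7.625) -> (16.753,-5.165) [heading=294, move]
  LT 147: heading 294 -> 81
  PU: pen up
  -- iteration 4/4 --
  FD 14: (16.753,-5.165) -> (18.943,8.663) [heading=81, move]
  LT 147: heading 81 -> 228
  PU: pen up
]
BK 6: (18.943,8.663) -> (22.958,13.122) [heading=228, move]
FD 11.3: (22.958,13.122) -> (15.397,4.724) [heading=228, move]
PD: pen down
Final: pos=(15.397,4.724), heading=228, 3 segment(s) drawn

Segment endpoints: x in {-5.1, 0, 8.8, 22.8}, y in {0}
xmin=-5.1, ymin=0, xmax=22.8, ymax=0

Answer: -5.1 0 22.8 0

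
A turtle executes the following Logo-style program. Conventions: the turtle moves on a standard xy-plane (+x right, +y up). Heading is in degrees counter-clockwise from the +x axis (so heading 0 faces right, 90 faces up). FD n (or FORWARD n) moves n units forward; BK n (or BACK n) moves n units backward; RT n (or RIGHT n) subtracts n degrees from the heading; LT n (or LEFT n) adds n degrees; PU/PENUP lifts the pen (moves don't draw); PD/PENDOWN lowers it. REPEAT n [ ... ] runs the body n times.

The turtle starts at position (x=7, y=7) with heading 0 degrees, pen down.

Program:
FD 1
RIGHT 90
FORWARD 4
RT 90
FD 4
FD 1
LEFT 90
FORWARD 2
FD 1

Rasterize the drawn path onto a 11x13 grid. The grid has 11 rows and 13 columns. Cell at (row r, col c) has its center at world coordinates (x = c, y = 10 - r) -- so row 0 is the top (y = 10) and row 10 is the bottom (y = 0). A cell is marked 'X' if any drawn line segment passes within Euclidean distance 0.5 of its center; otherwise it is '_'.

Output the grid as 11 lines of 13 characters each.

Segment 0: (7,7) -> (8,7)
Segment 1: (8,7) -> (8,3)
Segment 2: (8,3) -> (4,3)
Segment 3: (4,3) -> (3,3)
Segment 4: (3,3) -> (3,1)
Segment 5: (3,1) -> (3,-0)

Answer: _____________
_____________
_____________
_______XX____
________X____
________X____
________X____
___XXXXXX____
___X_________
___X_________
___X_________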